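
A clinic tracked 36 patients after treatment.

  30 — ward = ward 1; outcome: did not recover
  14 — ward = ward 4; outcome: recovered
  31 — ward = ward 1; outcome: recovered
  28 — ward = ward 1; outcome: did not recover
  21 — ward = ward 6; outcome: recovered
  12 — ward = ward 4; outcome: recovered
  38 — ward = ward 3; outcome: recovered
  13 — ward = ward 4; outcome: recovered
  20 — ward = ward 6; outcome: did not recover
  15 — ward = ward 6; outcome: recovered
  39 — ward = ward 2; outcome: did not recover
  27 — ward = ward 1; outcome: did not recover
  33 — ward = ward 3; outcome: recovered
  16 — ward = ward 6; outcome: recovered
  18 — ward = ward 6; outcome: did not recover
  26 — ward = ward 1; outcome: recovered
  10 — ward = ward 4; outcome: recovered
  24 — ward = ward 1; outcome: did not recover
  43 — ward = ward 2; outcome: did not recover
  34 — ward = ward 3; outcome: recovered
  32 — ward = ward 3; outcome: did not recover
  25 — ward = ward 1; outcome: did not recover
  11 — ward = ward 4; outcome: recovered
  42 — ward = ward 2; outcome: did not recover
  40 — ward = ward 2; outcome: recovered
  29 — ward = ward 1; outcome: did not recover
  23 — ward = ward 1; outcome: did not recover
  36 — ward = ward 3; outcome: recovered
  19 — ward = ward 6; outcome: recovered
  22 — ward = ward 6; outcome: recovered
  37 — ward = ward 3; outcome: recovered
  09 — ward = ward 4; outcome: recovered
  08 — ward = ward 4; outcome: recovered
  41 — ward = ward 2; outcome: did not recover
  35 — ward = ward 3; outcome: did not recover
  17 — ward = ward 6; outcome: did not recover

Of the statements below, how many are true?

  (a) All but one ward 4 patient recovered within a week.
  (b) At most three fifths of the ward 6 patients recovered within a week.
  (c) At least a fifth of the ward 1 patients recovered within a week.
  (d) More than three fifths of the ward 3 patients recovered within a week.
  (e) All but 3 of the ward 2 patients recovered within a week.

(a) ward 4: |A| = 7, |A ∩ B| = 7; needs |A ∖ B| = 1 — false.
(b) ward 6: |A| = 8, |A ∩ B| = 5; needs |A ∩ B| / |A| ≤ 3/5 — false.
(c) ward 1: |A| = 9, |A ∩ B| = 2; needs |A ∩ B| / |A| ≥ 1/5 — true.
(d) ward 3: |A| = 7, |A ∩ B| = 5; needs |A ∩ B| / |A| > 3/5 — true.
(e) ward 2: |A| = 5, |A ∩ B| = 1; needs |A ∖ B| = 3 — false.

2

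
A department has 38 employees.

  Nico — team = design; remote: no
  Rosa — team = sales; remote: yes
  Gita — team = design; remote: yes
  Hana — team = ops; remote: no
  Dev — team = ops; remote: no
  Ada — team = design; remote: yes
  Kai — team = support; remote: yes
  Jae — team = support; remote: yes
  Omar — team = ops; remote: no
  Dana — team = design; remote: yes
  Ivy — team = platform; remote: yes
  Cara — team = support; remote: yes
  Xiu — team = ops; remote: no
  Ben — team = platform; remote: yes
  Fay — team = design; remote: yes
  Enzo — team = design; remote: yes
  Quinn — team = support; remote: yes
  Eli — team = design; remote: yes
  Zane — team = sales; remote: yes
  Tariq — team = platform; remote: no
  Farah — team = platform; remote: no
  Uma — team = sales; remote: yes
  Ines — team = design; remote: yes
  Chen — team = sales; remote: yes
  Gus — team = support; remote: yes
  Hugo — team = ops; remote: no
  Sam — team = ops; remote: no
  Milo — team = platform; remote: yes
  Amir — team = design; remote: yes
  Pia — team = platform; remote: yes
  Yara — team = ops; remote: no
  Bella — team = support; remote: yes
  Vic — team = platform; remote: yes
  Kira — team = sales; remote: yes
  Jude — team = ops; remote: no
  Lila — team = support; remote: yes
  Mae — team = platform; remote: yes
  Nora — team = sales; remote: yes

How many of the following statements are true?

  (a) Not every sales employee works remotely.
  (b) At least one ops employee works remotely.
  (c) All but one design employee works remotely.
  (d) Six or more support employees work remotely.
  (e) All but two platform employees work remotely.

(a) sales: |A| = 6, |A ∩ B| = 6; needs A ⊄ B (|A ∖ B| ≥ 1) — false.
(b) ops: |A| = 8, |A ∩ B| = 0; needs A ∩ B ≠ ∅ (|A ∩ B| ≥ 1) — false.
(c) design: |A| = 9, |A ∩ B| = 8; needs |A ∖ B| = 1 — true.
(d) support: |A| = 7, |A ∩ B| = 7; needs |A ∩ B| ≥ 6 — true.
(e) platform: |A| = 8, |A ∩ B| = 6; needs |A ∖ B| = 2 — true.

3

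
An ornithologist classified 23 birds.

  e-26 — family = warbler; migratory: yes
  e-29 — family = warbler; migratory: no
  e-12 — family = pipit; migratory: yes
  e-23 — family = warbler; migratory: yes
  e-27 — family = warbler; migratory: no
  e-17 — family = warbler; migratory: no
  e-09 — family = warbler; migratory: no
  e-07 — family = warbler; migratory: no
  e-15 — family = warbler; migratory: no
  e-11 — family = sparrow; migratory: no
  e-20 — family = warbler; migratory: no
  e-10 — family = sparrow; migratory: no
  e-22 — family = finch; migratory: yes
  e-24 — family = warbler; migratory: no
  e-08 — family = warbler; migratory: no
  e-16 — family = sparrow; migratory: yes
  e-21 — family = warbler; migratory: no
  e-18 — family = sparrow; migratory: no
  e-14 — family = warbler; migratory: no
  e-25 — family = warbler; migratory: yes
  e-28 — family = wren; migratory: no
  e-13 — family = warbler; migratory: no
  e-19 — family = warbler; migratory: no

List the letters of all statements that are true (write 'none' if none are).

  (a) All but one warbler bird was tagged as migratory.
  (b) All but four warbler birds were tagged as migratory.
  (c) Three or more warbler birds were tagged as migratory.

|A| = 16, |A ∩ B| = 3, |A ∖ B| = 13.
(a) |A ∖ B| = 1: fails.
(b) |A ∖ B| = 4: fails.
(c) |A ∩ B| ≥ 3: holds.

(c)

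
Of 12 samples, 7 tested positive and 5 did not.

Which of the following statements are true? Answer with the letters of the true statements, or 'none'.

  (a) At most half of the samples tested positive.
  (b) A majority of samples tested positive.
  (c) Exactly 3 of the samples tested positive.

|A| = 12, |A ∩ B| = 7, |A ∖ B| = 5.
(a) |A ∩ B| ≤ |A ∖ B|: fails.
(b) |A ∩ B| > |A ∖ B|: holds.
(c) |A ∩ B| = 3: fails.

(b)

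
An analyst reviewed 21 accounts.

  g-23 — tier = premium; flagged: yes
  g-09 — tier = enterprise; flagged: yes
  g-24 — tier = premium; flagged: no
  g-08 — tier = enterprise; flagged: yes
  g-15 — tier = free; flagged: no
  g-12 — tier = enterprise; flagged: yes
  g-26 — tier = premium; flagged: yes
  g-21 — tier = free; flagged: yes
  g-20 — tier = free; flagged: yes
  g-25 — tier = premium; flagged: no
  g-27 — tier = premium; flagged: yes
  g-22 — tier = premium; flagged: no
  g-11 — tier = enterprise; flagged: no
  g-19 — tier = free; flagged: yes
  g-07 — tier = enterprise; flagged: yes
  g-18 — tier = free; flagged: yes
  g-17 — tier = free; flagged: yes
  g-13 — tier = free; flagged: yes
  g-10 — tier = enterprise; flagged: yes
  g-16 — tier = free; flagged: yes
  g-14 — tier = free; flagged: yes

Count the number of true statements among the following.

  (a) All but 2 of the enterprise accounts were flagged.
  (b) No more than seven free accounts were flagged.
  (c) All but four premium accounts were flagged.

(a) enterprise: |A| = 6, |A ∩ B| = 5; needs |A ∖ B| = 2 — false.
(b) free: |A| = 9, |A ∩ B| = 8; needs |A ∩ B| ≤ 7 — false.
(c) premium: |A| = 6, |A ∩ B| = 3; needs |A ∖ B| = 4 — false.

0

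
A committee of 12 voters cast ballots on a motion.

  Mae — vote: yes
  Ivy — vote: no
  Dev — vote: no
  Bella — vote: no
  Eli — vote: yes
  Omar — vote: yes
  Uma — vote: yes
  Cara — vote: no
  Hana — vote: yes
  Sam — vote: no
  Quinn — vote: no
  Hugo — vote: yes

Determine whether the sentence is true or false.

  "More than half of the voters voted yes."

The determiner here denotes the relation: |A ∩ B| > |A ∖ B|.
A (the restrictor) = {Mae, Ivy, Dev, Bella, Eli, Omar, Uma, Cara, Hana, Sam, Quinn, Hugo}, |A| = 12.
A ∩ B = {Mae, Eli, Omar, Uma, Hana, Hugo}, so |A ∩ B| = 6.
A ∖ B = {Ivy, Dev, Bella, Cara, Sam, Quinn}, so |A ∖ B| = 6.
6 = 6, so the statement is false.

False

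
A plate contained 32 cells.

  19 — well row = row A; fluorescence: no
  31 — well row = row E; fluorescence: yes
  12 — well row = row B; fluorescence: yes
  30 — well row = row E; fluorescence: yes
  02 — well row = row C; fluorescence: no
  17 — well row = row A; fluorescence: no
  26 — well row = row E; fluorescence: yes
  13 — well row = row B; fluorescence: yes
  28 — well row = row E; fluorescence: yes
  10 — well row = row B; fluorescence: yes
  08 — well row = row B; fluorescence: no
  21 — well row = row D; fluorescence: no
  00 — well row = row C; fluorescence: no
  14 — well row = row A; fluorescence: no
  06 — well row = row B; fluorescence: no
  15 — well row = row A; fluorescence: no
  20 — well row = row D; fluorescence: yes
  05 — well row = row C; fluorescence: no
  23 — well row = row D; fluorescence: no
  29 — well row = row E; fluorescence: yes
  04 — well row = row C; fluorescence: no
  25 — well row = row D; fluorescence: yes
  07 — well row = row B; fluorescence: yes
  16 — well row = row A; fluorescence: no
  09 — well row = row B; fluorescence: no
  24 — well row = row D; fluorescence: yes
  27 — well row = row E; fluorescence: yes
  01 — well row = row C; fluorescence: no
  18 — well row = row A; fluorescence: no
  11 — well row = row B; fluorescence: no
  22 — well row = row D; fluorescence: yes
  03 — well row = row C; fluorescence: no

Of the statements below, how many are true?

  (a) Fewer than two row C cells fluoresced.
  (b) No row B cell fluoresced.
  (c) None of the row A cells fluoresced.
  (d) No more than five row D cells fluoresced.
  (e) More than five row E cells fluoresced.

(a) row C: |A| = 6, |A ∩ B| = 0; needs |A ∩ B| < 2 — true.
(b) row B: |A| = 8, |A ∩ B| = 4; needs A ∩ B = ∅ (|A ∩ B| = 0) — false.
(c) row A: |A| = 6, |A ∩ B| = 0; needs A ∩ B = ∅ (|A ∩ B| = 0) — true.
(d) row D: |A| = 6, |A ∩ B| = 4; needs |A ∩ B| ≤ 5 — true.
(e) row E: |A| = 6, |A ∩ B| = 6; needs |A ∩ B| > 5 — true.

4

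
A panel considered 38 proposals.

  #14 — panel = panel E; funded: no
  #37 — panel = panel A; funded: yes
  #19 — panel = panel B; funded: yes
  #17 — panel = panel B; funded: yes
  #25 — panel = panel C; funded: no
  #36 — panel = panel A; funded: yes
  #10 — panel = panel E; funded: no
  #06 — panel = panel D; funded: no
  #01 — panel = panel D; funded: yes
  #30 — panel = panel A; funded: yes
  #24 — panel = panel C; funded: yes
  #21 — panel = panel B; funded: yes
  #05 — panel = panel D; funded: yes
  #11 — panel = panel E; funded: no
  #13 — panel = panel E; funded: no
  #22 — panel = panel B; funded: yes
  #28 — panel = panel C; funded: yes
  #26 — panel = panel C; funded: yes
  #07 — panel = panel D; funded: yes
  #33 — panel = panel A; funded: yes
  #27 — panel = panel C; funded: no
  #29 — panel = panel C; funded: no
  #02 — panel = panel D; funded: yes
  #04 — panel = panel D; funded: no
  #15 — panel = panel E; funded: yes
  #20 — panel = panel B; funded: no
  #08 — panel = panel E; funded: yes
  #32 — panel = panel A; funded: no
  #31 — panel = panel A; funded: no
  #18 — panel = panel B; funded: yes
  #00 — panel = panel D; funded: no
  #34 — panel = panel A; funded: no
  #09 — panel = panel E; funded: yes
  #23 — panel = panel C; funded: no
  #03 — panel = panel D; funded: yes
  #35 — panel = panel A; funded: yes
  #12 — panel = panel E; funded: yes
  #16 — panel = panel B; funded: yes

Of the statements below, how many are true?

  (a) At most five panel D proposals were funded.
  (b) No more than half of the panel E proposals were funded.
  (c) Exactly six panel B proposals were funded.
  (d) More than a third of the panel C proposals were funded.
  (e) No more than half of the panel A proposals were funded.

4

(a) panel D: |A| = 8, |A ∩ B| = 5; needs |A ∩ B| ≤ 5 — true.
(b) panel E: |A| = 8, |A ∩ B| = 4; needs |A ∩ B| ≤ |A ∖ B| — true.
(c) panel B: |A| = 7, |A ∩ B| = 6; needs |A ∩ B| = 6 — true.
(d) panel C: |A| = 7, |A ∩ B| = 3; needs |A ∩ B| / |A| > 1/3 — true.
(e) panel A: |A| = 8, |A ∩ B| = 5; needs |A ∩ B| ≤ |A ∖ B| — false.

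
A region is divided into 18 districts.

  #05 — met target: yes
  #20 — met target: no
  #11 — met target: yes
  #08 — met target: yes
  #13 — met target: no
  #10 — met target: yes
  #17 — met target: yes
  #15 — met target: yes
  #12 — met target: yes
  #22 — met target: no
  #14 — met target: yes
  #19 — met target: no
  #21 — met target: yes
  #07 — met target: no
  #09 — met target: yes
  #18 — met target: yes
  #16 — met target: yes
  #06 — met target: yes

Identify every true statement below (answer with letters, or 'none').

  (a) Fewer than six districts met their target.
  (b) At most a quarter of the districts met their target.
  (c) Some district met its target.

|A| = 18, |A ∩ B| = 13, |A ∖ B| = 5.
(a) |A ∩ B| < 6: fails.
(b) |A ∩ B| / |A| ≤ 1/4: fails.
(c) A ∩ B ≠ ∅ (|A ∩ B| ≥ 1): holds.

(c)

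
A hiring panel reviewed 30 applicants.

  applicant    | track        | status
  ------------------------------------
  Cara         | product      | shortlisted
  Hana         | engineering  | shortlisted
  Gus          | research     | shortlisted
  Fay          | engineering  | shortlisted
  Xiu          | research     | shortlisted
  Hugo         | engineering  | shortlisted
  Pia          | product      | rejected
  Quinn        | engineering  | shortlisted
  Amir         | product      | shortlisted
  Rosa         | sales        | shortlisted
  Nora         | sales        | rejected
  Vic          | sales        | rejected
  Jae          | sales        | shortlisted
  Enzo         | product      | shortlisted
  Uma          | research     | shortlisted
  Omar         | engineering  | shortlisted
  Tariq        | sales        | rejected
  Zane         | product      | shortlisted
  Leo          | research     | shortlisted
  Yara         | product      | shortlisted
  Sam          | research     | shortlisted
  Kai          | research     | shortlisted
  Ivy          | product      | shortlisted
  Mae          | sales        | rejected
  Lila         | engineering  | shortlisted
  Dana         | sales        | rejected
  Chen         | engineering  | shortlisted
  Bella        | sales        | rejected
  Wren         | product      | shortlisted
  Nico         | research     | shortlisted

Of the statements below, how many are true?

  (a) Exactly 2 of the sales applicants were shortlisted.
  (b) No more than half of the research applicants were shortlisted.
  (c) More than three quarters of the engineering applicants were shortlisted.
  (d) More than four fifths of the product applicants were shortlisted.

3

(a) sales: |A| = 8, |A ∩ B| = 2; needs |A ∩ B| = 2 — true.
(b) research: |A| = 7, |A ∩ B| = 7; needs |A ∩ B| ≤ |A ∖ B| — false.
(c) engineering: |A| = 7, |A ∩ B| = 7; needs |A ∩ B| / |A| > 3/4 — true.
(d) product: |A| = 8, |A ∩ B| = 7; needs |A ∩ B| / |A| > 4/5 — true.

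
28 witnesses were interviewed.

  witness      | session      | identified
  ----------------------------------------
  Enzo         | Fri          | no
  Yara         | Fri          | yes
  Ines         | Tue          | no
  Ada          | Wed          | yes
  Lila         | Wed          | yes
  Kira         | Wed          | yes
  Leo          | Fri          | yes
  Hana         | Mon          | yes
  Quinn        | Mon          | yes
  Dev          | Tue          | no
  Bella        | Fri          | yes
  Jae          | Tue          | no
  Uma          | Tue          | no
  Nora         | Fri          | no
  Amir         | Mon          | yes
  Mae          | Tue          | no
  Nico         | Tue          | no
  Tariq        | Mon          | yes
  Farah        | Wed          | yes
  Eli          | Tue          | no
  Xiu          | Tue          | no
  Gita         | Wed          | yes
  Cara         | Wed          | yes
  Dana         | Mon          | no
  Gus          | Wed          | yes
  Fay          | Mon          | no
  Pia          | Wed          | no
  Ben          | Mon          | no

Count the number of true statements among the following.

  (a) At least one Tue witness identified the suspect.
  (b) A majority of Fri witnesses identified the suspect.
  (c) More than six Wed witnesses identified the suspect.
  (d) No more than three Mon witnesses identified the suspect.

(a) Tue: |A| = 8, |A ∩ B| = 0; needs A ∩ B ≠ ∅ (|A ∩ B| ≥ 1) — false.
(b) Fri: |A| = 5, |A ∩ B| = 3; needs |A ∩ B| > |A ∖ B| — true.
(c) Wed: |A| = 8, |A ∩ B| = 7; needs |A ∩ B| > 6 — true.
(d) Mon: |A| = 7, |A ∩ B| = 4; needs |A ∩ B| ≤ 3 — false.

2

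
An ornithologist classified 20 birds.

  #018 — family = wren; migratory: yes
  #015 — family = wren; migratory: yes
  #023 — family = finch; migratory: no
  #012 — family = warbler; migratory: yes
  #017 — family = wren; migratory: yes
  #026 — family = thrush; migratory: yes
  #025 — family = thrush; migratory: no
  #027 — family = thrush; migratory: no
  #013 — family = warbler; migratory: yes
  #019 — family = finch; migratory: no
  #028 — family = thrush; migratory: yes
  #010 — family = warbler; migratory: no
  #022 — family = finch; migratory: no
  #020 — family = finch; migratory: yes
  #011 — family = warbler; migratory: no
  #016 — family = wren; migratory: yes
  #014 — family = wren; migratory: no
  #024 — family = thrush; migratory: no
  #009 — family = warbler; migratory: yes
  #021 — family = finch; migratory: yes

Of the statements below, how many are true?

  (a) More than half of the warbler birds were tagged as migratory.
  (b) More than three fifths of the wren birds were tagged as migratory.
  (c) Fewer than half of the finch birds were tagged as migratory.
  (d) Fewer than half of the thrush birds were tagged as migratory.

(a) warbler: |A| = 5, |A ∩ B| = 3; needs |A ∩ B| > |A ∖ B| — true.
(b) wren: |A| = 5, |A ∩ B| = 4; needs |A ∩ B| / |A| > 3/5 — true.
(c) finch: |A| = 5, |A ∩ B| = 2; needs |A ∩ B| < |A ∖ B| — true.
(d) thrush: |A| = 5, |A ∩ B| = 2; needs |A ∩ B| < |A ∖ B| — true.

4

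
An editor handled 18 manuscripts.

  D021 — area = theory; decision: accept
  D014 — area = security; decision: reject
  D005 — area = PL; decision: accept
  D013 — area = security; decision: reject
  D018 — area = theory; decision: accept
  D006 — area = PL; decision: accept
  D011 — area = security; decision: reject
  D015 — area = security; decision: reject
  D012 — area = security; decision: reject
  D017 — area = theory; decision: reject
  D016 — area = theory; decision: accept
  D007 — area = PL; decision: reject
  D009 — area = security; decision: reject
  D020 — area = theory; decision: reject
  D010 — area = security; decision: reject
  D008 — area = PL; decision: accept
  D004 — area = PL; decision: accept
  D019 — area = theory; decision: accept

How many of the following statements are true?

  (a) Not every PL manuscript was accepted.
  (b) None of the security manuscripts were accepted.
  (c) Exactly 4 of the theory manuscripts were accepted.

3

(a) PL: |A| = 5, |A ∩ B| = 4; needs A ⊄ B (|A ∖ B| ≥ 1) — true.
(b) security: |A| = 7, |A ∩ B| = 0; needs A ∩ B = ∅ (|A ∩ B| = 0) — true.
(c) theory: |A| = 6, |A ∩ B| = 4; needs |A ∩ B| = 4 — true.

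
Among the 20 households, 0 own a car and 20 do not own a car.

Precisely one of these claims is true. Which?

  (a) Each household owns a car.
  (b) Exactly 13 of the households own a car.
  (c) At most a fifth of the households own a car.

|A| = 20, |A ∩ B| = 0, |A ∖ B| = 20.
(a) requires A ⊆ B, i.e. every element of A is in B (|A ∖ B| = 0): false.
(b) requires |A ∩ B| = 13: false.
(c) requires |A ∩ B| / |A| ≤ 1/5: true.

(c)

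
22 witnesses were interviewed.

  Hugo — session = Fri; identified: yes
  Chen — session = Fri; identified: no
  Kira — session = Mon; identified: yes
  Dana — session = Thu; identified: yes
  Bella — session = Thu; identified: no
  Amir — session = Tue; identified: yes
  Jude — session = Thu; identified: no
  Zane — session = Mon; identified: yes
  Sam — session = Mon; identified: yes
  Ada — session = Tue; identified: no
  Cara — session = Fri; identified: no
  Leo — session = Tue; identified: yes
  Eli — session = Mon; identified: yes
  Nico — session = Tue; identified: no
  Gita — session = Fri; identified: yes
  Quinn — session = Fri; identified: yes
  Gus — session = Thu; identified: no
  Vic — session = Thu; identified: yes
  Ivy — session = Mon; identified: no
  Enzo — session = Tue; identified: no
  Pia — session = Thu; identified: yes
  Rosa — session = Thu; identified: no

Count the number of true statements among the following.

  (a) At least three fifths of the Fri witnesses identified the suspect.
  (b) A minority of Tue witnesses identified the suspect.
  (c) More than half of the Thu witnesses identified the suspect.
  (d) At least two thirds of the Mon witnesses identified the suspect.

(a) Fri: |A| = 5, |A ∩ B| = 3; needs |A ∩ B| / |A| ≥ 3/5 — true.
(b) Tue: |A| = 5, |A ∩ B| = 2; needs |A ∩ B| < |A ∖ B| — true.
(c) Thu: |A| = 7, |A ∩ B| = 3; needs |A ∩ B| > |A ∖ B| — false.
(d) Mon: |A| = 5, |A ∩ B| = 4; needs |A ∩ B| / |A| ≥ 2/3 — true.

3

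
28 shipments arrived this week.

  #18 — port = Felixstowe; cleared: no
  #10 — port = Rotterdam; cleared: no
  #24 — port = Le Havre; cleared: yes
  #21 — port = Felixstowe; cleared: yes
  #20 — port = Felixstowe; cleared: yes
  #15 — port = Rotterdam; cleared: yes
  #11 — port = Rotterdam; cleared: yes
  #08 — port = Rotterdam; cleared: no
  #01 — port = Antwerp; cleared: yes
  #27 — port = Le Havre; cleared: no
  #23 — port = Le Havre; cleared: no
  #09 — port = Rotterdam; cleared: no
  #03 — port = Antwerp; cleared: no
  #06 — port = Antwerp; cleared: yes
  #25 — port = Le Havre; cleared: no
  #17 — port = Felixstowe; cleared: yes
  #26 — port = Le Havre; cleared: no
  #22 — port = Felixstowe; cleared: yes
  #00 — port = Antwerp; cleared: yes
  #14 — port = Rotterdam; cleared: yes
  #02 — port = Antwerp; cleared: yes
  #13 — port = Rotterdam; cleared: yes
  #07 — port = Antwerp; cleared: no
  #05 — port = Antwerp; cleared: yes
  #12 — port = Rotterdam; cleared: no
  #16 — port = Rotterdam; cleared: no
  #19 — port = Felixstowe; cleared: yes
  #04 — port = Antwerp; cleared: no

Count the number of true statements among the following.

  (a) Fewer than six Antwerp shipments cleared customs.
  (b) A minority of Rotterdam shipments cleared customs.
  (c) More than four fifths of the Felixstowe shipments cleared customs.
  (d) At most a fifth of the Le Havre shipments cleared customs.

(a) Antwerp: |A| = 8, |A ∩ B| = 5; needs |A ∩ B| < 6 — true.
(b) Rotterdam: |A| = 9, |A ∩ B| = 4; needs |A ∩ B| < |A ∖ B| — true.
(c) Felixstowe: |A| = 6, |A ∩ B| = 5; needs |A ∩ B| / |A| > 4/5 — true.
(d) Le Havre: |A| = 5, |A ∩ B| = 1; needs |A ∩ B| / |A| ≤ 1/5 — true.

4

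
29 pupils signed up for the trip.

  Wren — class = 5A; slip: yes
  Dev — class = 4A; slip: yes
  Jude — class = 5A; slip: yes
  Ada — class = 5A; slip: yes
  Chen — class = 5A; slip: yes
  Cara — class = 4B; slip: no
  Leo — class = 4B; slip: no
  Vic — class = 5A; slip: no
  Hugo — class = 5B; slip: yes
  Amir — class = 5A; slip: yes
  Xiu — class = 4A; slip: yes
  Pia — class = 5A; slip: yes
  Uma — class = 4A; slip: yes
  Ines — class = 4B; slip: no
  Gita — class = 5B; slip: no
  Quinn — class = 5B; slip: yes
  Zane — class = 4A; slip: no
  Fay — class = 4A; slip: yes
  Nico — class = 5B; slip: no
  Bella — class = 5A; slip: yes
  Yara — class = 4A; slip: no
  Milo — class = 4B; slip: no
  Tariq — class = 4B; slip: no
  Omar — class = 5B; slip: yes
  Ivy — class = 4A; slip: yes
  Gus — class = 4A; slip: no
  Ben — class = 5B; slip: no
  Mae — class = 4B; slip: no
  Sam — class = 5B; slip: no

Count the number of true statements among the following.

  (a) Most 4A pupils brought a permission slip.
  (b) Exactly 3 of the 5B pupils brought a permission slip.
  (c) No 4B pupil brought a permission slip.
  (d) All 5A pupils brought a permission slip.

3

(a) 4A: |A| = 8, |A ∩ B| = 5; needs |A ∩ B| > |A ∖ B| — true.
(b) 5B: |A| = 7, |A ∩ B| = 3; needs |A ∩ B| = 3 — true.
(c) 4B: |A| = 6, |A ∩ B| = 0; needs A ∩ B = ∅ (|A ∩ B| = 0) — true.
(d) 5A: |A| = 8, |A ∩ B| = 7; needs A ⊆ B, i.e. every element of A is in B (|A ∖ B| = 0) — false.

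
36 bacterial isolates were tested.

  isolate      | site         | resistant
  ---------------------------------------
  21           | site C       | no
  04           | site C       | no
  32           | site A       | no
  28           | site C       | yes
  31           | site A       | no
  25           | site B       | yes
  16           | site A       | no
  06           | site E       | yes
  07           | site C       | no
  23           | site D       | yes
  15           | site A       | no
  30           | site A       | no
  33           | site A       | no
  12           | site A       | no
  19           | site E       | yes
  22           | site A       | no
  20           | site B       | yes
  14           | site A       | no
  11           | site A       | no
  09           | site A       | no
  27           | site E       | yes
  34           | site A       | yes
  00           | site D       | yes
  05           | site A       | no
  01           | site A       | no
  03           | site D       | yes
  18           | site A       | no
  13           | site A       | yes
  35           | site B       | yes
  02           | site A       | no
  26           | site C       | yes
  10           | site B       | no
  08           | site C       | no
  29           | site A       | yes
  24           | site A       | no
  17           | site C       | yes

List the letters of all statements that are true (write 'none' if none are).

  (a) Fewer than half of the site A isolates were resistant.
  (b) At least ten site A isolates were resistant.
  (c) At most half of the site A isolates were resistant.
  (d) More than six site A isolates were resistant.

|A| = 19, |A ∩ B| = 3, |A ∖ B| = 16.
(a) |A ∩ B| < |A ∖ B|: holds.
(b) |A ∩ B| ≥ 10: fails.
(c) |A ∩ B| ≤ |A ∖ B|: holds.
(d) |A ∩ B| > 6: fails.

(a), (c)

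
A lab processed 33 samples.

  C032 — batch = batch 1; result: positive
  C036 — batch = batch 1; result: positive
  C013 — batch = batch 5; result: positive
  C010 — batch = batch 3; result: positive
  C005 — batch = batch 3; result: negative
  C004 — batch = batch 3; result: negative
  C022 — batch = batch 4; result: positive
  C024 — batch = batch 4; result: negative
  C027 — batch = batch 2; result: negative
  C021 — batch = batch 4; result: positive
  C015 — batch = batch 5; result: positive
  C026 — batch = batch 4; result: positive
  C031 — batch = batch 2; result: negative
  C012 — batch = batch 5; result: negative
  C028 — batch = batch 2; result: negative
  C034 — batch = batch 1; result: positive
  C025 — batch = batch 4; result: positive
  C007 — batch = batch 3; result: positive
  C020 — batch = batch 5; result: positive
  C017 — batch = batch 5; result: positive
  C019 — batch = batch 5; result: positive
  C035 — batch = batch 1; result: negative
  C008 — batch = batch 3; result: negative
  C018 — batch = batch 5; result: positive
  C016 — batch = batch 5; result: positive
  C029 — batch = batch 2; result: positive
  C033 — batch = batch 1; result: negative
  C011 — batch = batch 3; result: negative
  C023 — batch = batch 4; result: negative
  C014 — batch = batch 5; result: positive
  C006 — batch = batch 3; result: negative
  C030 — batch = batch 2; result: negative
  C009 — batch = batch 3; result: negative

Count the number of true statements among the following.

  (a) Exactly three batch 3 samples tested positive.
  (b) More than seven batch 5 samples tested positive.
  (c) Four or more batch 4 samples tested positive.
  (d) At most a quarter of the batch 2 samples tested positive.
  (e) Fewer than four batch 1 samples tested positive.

4

(a) batch 3: |A| = 8, |A ∩ B| = 2; needs |A ∩ B| = 3 — false.
(b) batch 5: |A| = 9, |A ∩ B| = 8; needs |A ∩ B| > 7 — true.
(c) batch 4: |A| = 6, |A ∩ B| = 4; needs |A ∩ B| ≥ 4 — true.
(d) batch 2: |A| = 5, |A ∩ B| = 1; needs |A ∩ B| / |A| ≤ 1/4 — true.
(e) batch 1: |A| = 5, |A ∩ B| = 3; needs |A ∩ B| < 4 — true.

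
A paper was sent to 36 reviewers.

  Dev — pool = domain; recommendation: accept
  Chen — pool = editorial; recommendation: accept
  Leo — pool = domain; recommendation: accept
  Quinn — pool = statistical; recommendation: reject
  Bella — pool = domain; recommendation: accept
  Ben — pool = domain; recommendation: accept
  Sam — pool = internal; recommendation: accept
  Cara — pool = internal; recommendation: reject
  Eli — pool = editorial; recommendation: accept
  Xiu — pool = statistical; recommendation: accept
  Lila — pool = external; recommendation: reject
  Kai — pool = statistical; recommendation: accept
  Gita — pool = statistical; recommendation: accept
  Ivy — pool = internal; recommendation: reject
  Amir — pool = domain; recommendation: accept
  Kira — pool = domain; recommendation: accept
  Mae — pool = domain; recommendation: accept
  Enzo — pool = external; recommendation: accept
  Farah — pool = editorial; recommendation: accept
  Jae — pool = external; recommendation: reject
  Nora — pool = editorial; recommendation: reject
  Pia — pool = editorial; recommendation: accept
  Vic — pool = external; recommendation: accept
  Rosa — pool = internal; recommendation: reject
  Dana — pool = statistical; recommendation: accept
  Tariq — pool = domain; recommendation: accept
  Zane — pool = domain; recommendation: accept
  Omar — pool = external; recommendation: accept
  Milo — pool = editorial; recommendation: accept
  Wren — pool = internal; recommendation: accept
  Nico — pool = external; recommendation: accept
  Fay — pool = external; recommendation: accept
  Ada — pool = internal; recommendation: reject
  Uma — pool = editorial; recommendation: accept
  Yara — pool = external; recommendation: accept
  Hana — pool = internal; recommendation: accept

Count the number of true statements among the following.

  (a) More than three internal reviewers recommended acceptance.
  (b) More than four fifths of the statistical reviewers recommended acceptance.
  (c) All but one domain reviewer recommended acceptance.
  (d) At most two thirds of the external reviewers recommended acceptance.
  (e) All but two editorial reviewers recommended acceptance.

(a) internal: |A| = 7, |A ∩ B| = 3; needs |A ∩ B| > 3 — false.
(b) statistical: |A| = 5, |A ∩ B| = 4; needs |A ∩ B| / |A| > 4/5 — false.
(c) domain: |A| = 9, |A ∩ B| = 9; needs |A ∖ B| = 1 — false.
(d) external: |A| = 8, |A ∩ B| = 6; needs |A ∩ B| / |A| ≤ 2/3 — false.
(e) editorial: |A| = 7, |A ∩ B| = 6; needs |A ∖ B| = 2 — false.

0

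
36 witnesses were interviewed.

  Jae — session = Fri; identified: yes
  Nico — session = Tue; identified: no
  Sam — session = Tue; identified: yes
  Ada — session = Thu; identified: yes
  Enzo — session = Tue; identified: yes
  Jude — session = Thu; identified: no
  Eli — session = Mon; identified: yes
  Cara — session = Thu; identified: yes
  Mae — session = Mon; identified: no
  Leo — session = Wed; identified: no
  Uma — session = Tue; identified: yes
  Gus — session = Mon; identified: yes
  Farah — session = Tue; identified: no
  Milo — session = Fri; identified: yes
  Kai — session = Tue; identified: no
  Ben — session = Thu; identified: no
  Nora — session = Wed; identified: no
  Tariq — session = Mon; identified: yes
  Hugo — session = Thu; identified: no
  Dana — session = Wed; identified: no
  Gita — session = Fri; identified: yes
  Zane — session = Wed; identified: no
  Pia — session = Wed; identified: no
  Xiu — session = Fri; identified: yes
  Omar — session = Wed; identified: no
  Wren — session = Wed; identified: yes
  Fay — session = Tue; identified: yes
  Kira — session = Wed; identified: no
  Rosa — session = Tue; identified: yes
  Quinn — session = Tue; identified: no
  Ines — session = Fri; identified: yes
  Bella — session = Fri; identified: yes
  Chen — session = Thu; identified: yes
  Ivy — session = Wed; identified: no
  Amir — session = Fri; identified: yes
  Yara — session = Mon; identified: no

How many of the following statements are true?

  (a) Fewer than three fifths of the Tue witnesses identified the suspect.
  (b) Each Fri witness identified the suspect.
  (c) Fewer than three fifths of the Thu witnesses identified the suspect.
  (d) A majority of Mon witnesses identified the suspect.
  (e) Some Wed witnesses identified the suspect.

5

(a) Tue: |A| = 9, |A ∩ B| = 5; needs |A ∩ B| / |A| < 3/5 — true.
(b) Fri: |A| = 7, |A ∩ B| = 7; needs A ⊆ B, i.e. every element of A is in B (|A ∖ B| = 0) — true.
(c) Thu: |A| = 6, |A ∩ B| = 3; needs |A ∩ B| / |A| < 3/5 — true.
(d) Mon: |A| = 5, |A ∩ B| = 3; needs |A ∩ B| > |A ∖ B| — true.
(e) Wed: |A| = 9, |A ∩ B| = 1; needs A ∩ B ≠ ∅ (|A ∩ B| ≥ 1) — true.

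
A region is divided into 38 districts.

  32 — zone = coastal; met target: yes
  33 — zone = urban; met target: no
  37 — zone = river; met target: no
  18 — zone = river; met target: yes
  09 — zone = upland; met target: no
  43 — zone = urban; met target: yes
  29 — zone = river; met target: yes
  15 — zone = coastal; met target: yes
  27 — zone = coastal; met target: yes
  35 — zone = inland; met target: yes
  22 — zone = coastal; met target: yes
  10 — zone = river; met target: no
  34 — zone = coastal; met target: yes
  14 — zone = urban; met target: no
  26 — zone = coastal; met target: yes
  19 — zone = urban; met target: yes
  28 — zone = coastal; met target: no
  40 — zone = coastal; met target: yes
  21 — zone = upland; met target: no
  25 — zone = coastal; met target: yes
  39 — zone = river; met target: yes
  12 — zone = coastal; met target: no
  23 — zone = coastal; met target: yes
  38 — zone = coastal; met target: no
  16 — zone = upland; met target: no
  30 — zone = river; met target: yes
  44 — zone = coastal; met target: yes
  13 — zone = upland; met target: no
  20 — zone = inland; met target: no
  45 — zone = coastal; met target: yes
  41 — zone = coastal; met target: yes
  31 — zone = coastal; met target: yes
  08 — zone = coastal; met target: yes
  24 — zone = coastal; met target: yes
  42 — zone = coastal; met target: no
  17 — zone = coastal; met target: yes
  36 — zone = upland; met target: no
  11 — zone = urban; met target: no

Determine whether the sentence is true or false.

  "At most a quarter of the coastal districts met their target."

Truth condition: |A ∩ B| / |A| ≤ 1/4.
|A| = 20, |A ∩ B| = 16, |A ∖ B| = 4.
|A ∩ B|/|A| = 16/20, so the statement is false.

False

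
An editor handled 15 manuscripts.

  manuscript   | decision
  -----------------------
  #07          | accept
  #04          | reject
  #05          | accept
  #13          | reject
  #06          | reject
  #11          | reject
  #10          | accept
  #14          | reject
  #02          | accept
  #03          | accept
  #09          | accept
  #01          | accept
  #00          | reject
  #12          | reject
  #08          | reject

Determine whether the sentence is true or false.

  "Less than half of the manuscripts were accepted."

True

The determiner here denotes the relation: |A ∩ B| < |A ∖ B|.
|A| = 15, |A ∩ B| = 7, |A ∖ B| = 8.
7 < 8, so the statement is true.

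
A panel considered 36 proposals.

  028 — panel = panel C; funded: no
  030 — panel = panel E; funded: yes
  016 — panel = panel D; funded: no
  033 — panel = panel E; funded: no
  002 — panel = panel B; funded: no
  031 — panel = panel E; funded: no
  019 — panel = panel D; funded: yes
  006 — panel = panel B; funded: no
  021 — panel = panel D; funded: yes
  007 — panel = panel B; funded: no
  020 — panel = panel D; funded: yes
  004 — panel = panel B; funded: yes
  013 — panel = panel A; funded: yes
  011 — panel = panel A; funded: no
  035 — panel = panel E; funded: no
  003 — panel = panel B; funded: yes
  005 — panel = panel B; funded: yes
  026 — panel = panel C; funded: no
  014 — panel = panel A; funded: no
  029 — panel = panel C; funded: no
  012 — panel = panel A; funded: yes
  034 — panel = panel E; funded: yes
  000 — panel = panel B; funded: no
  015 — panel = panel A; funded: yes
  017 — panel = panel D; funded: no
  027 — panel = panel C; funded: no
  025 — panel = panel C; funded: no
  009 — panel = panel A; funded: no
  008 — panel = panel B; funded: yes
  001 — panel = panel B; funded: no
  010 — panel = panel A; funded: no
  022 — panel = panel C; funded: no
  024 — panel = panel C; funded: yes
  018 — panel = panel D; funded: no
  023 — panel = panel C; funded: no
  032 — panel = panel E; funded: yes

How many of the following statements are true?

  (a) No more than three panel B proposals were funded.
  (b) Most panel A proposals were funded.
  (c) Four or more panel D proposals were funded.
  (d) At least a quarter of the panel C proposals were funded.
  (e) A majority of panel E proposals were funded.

(a) panel B: |A| = 9, |A ∩ B| = 4; needs |A ∩ B| ≤ 3 — false.
(b) panel A: |A| = 7, |A ∩ B| = 3; needs |A ∩ B| > |A ∖ B| — false.
(c) panel D: |A| = 6, |A ∩ B| = 3; needs |A ∩ B| ≥ 4 — false.
(d) panel C: |A| = 8, |A ∩ B| = 1; needs |A ∩ B| / |A| ≥ 1/4 — false.
(e) panel E: |A| = 6, |A ∩ B| = 3; needs |A ∩ B| > |A ∖ B| — false.

0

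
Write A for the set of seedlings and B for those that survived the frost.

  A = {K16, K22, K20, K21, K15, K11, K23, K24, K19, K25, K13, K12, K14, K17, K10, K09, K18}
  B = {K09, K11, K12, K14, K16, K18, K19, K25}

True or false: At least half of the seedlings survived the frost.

False

The determiner here denotes the relation: |A ∩ B| ≥ |A ∖ B|.
|A| = 17, |A ∩ B| = 8, |A ∖ B| = 9.
8 < 9, so the statement is false.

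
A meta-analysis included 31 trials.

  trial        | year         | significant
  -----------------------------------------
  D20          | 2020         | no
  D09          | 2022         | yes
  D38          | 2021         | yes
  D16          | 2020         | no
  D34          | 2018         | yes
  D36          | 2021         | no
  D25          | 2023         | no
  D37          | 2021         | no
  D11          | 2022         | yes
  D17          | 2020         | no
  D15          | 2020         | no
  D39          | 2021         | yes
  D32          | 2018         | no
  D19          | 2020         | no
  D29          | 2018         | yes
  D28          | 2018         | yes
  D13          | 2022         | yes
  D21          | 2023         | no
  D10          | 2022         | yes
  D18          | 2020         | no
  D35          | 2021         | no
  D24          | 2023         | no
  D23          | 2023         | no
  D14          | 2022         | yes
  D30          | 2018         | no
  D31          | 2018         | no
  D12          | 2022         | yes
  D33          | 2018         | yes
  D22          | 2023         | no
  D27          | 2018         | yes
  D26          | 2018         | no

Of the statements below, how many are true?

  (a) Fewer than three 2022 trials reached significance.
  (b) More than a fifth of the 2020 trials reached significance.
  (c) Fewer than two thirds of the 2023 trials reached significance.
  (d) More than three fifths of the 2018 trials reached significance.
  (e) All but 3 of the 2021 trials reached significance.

2

(a) 2022: |A| = 6, |A ∩ B| = 6; needs |A ∩ B| < 3 — false.
(b) 2020: |A| = 6, |A ∩ B| = 0; needs |A ∩ B| / |A| > 1/5 — false.
(c) 2023: |A| = 5, |A ∩ B| = 0; needs |A ∩ B| / |A| < 2/3 — true.
(d) 2018: |A| = 9, |A ∩ B| = 5; needs |A ∩ B| / |A| > 3/5 — false.
(e) 2021: |A| = 5, |A ∩ B| = 2; needs |A ∖ B| = 3 — true.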